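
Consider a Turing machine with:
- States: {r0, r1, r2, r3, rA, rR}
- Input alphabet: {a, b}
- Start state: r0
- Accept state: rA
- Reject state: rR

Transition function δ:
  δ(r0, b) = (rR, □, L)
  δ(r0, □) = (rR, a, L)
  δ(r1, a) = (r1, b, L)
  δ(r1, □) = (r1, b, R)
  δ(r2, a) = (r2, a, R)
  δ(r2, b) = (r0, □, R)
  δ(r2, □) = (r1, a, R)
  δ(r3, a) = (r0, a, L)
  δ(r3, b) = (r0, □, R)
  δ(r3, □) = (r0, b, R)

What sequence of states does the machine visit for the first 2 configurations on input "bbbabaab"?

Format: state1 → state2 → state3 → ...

Execution trace:
Initial: [r0]bbbabaab
Step 1: δ(r0, b) = (rR, □, L) → [rR]□□bbabaab

The machine reaches the reject state rR and halts.

State sequence: r0 → rR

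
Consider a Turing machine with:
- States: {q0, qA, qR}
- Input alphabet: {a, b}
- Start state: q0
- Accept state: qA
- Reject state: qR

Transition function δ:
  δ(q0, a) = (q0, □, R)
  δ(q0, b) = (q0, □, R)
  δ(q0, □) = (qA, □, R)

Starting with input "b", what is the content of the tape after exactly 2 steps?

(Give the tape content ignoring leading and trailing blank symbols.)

Execution trace:
Initial: [q0]b
Step 1: δ(q0, b) = (q0, □, R) → □[q0]□
Step 2: δ(q0, □) = (qA, □, R) → □□[qA]□

The machine reaches the accept state qA and halts.

After 2 steps, the tape (ignoring leading/trailing blanks) is: □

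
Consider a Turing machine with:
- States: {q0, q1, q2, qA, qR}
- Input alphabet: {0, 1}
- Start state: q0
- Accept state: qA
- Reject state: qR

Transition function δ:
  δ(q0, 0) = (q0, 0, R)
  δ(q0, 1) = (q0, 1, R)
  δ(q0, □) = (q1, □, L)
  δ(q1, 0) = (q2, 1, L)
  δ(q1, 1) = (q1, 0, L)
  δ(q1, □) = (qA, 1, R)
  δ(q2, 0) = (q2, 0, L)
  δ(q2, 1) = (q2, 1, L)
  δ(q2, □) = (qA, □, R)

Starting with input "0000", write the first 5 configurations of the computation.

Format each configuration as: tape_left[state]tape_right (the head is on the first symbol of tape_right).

Transitions applied:
Step 1: δ(q0, 0) = (q0, 0, R)
Step 2: δ(q0, 0) = (q0, 0, R)
Step 3: δ(q0, 0) = (q0, 0, R)
Step 4: δ(q0, 0) = (q0, 0, R)

The first 5 configurations are:
[q0]0000 ⊢ 0[q0]000 ⊢ 00[q0]00 ⊢ 000[q0]0 ⊢ 0000[q0]□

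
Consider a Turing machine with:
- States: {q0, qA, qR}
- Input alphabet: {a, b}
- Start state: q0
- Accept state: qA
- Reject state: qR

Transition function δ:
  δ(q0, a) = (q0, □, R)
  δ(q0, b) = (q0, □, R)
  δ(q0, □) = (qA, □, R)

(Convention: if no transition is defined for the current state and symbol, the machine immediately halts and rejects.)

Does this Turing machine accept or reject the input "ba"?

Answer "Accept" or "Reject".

Execution trace:
Initial: [q0]ba
Step 1: δ(q0, b) = (q0, □, R) → □[q0]a
Step 2: δ(q0, a) = (q0, □, R) → □□[q0]□
Step 3: δ(q0, □) = (qA, □, R) → □□□[qA]□

The machine reaches the accept state qA and halts.

Answer: Accept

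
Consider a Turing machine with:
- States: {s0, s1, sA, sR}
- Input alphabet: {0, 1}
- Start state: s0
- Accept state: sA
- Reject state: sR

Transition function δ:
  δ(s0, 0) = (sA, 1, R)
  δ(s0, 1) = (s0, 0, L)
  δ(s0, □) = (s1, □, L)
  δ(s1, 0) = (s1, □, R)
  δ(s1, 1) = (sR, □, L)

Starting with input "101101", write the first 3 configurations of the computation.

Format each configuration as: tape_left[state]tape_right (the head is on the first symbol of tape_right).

Transitions applied:
Step 1: δ(s0, 1) = (s0, 0, L)
Step 2: δ(s0, □) = (s1, □, L)

The first 3 configurations are:
[s0]101101 ⊢ [s0]□001101 ⊢ [s1]□□001101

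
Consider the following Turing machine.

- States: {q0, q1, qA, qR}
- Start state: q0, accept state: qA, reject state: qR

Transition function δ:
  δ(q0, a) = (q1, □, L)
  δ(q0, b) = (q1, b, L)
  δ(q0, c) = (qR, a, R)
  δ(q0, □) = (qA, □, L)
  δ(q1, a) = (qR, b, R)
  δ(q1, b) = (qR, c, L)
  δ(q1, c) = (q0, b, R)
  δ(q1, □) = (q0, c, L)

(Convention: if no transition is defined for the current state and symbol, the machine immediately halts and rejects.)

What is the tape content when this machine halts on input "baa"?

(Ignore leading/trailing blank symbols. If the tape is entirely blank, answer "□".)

Execution trace:
Initial: [q0]baa
Step 1: δ(q0, b) = (q1, b, L) → [q1]□baa
Step 2: δ(q1, □) = (q0, c, L) → [q0]□cbaa
Step 3: δ(q0, □) = (qA, □, L) → [qA]□□cbaa

The machine reaches the accept state qA and halts.

Final tape (ignoring leading/trailing blanks): cbaa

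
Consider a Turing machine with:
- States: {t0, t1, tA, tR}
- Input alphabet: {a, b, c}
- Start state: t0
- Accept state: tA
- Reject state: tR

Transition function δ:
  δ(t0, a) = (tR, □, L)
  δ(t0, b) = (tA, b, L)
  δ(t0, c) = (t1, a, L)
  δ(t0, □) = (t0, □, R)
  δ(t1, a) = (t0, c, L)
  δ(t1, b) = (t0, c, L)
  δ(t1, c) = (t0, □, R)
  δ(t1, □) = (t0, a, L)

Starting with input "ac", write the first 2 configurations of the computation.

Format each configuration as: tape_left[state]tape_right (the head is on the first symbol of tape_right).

Transitions applied:
Step 1: δ(t0, a) = (tR, □, L)

The first 2 configurations are:
[t0]ac ⊢ [tR]□□c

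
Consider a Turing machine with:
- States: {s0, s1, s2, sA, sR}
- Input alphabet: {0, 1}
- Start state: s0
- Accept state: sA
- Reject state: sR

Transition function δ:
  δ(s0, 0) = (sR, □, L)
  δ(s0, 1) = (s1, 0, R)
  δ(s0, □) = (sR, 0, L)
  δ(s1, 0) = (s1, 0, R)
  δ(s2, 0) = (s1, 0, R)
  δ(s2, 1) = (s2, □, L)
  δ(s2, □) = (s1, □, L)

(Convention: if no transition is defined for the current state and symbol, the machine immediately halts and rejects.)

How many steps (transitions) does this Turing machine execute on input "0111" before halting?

Execution trace:
Initial: [s0]0111
Step 1: δ(s0, 0) = (sR, □, L) → [sR]□□111

The machine reaches the reject state sR and halts.

The machine executed 1 step before halting.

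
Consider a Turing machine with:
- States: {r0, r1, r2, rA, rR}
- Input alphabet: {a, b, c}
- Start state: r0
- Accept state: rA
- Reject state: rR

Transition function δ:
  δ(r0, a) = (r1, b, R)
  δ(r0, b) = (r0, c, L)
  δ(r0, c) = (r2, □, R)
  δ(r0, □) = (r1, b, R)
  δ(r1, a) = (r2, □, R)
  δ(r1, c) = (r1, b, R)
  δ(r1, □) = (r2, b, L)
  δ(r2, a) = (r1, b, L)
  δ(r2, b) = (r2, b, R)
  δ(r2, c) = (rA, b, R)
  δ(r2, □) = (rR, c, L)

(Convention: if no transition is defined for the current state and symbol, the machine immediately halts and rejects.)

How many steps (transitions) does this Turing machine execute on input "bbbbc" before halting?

Execution trace:
Initial: [r0]bbbbc
Step 1: δ(r0, b) = (r0, c, L) → [r0]□cbbbc
Step 2: δ(r0, □) = (r1, b, R) → b[r1]cbbbc
Step 3: δ(r1, c) = (r1, b, R) → bb[r1]bbbc

No transition is defined for δ(r1, b). By convention the machine halts and rejects.

The machine executed 3 steps before halting.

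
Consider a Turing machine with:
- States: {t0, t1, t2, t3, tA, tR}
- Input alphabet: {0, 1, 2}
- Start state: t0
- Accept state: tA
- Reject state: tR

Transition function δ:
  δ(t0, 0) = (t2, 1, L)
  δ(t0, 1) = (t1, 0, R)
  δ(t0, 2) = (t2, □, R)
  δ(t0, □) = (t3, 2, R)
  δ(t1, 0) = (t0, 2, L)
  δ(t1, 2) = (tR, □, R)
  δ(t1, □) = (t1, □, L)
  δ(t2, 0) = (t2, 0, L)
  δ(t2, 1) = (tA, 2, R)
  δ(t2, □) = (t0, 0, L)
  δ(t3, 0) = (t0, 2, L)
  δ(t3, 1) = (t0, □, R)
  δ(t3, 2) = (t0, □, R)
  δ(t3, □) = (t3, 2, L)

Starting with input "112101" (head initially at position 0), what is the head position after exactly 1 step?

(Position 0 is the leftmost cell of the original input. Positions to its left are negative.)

Execution trace (head position shown):
Step 0: [t0]112101  (head at position 0)
Step 1: move right → 0[t1]12101  (head at position 1)

After 1 step, the head is at position 1.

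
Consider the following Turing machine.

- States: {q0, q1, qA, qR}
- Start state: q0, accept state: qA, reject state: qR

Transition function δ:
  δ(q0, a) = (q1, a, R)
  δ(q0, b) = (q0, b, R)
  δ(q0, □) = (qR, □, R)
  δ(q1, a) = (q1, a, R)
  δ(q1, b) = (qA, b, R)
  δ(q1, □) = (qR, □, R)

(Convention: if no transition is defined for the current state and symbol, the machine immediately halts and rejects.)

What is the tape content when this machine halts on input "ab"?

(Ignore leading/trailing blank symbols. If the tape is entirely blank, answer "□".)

Execution trace:
Initial: [q0]ab
Step 1: δ(q0, a) = (q1, a, R) → a[q1]b
Step 2: δ(q1, b) = (qA, b, R) → ab[qA]□

The machine reaches the accept state qA and halts.

Final tape (ignoring leading/trailing blanks): ab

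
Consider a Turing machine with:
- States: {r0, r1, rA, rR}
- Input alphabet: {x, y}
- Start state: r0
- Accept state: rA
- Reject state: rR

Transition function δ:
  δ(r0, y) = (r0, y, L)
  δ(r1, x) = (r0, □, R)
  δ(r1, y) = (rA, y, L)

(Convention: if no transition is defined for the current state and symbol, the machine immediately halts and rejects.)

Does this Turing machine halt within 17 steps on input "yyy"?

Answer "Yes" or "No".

Execution trace:
Initial: [r0]yyy
Step 1: δ(r0, y) = (r0, y, L) → [r0]□yyy

No transition is defined for δ(r0, □). By convention the machine halts and rejects.
The machine halted after 1 step (within the 17-step bound).

Answer: Yes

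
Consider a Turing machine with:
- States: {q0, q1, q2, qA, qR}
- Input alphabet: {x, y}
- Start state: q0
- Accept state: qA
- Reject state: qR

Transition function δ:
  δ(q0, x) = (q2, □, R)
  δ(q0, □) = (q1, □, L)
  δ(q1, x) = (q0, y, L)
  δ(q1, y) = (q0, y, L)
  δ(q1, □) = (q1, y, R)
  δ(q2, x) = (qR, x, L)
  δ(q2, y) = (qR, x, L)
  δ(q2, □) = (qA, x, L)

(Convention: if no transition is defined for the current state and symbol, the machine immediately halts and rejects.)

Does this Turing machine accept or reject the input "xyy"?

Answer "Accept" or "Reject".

Execution trace:
Initial: [q0]xyy
Step 1: δ(q0, x) = (q2, □, R) → □[q2]yy
Step 2: δ(q2, y) = (qR, x, L) → [qR]□xy

The machine reaches the reject state qR and halts.

Answer: Reject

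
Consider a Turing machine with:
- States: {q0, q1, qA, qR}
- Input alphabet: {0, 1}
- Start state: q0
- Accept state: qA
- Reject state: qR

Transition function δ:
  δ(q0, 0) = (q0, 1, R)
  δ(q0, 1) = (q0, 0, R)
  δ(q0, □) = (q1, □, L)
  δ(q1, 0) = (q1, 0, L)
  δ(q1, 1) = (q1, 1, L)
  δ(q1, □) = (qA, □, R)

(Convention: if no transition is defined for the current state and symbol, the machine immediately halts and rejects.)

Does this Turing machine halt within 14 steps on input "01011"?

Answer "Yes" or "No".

Execution trace:
Initial: [q0]01011
Step 1: δ(q0, 0) = (q0, 1, R) → 1[q0]1011
Step 2: δ(q0, 1) = (q0, 0, R) → 10[q0]011
Step 3: δ(q0, 0) = (q0, 1, R) → 101[q0]11
Step 4: δ(q0, 1) = (q0, 0, R) → 1010[q0]1
Step 5: δ(q0, 1) = (q0, 0, R) → 10100[q0]□
Step 6: δ(q0, □) = (q1, □, L) → 1010[q1]0□
Step 7: δ(q1, 0) = (q1, 0, L) → 101[q1]00□
Step 8: δ(q1, 0) = (q1, 0, L) → 10[q1]100□
Step 9: δ(q1, 1) = (q1, 1, L) → 1[q1]0100□
Step 10: δ(q1, 0) = (q1, 0, L) → [q1]10100□
Step 11: δ(q1, 1) = (q1, 1, L) → [q1]□10100□
Step 12: δ(q1, □) = (qA, □, R) → □[qA]10100□

The machine reaches the accept state qA and halts.
The machine halted after 12 steps (within the 14-step bound).

Answer: Yes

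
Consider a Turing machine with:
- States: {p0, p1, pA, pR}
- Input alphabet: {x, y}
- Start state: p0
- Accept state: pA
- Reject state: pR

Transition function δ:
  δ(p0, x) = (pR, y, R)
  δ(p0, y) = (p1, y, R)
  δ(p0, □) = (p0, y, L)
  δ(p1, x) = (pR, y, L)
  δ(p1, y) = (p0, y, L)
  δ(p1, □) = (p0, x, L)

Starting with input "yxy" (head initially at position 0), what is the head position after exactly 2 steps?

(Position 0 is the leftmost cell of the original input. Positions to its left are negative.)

Execution trace (head position shown):
Step 0: [p0]yxy  (head at position 0)
Step 1: move right → y[p1]xy  (head at position 1)
Step 2: move left → [pR]yyy  (head at position 0)

After 2 steps, the head is at position 0.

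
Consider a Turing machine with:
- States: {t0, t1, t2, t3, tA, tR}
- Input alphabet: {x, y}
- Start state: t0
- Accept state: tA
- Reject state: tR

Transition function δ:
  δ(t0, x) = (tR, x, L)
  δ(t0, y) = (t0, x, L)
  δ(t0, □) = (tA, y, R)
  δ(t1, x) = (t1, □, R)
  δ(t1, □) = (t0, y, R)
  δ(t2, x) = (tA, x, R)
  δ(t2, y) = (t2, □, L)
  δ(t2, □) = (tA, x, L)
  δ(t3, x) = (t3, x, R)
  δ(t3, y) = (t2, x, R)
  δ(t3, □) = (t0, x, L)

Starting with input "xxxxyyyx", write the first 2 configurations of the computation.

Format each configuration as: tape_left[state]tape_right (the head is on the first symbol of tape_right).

Transitions applied:
Step 1: δ(t0, x) = (tR, x, L)

The first 2 configurations are:
[t0]xxxxyyyx ⊢ [tR]□xxxxyyyx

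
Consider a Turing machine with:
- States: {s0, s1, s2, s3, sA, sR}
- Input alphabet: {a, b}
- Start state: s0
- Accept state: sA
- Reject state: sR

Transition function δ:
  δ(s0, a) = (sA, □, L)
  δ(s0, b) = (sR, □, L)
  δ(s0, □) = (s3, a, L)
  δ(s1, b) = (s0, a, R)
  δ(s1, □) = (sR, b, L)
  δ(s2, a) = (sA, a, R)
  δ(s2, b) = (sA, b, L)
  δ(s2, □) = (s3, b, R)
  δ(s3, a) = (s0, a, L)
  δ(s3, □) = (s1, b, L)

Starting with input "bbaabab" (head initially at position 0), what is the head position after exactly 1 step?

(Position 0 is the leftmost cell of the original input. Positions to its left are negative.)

Execution trace (head position shown):
Step 0: [s0]bbaabab  (head at position 0)
Step 1: move left → [sR]□□baabab  (head at position -1)

After 1 step, the head is at position -1.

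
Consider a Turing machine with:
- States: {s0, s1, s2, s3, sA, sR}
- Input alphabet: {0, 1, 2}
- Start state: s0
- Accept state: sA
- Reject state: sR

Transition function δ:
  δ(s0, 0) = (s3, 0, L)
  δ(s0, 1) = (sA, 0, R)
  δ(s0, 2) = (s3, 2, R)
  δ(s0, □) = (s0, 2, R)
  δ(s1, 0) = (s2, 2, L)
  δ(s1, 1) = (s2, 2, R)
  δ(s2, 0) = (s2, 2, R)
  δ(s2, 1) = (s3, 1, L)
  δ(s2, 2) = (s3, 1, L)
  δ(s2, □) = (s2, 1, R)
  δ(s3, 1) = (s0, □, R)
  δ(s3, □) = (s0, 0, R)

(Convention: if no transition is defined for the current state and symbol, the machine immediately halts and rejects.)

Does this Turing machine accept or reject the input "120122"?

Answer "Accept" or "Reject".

Execution trace:
Initial: [s0]120122
Step 1: δ(s0, 1) = (sA, 0, R) → 0[sA]20122

The machine reaches the accept state sA and halts.

Answer: Accept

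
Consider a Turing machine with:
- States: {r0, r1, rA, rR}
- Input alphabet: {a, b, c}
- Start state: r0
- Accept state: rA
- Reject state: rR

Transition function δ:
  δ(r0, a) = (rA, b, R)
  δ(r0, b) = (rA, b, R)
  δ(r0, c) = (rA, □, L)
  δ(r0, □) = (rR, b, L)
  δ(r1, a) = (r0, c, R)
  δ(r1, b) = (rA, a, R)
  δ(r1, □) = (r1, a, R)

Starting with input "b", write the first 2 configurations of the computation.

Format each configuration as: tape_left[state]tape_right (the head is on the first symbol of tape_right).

Transitions applied:
Step 1: δ(r0, b) = (rA, b, R)

The first 2 configurations are:
[r0]b ⊢ b[rA]□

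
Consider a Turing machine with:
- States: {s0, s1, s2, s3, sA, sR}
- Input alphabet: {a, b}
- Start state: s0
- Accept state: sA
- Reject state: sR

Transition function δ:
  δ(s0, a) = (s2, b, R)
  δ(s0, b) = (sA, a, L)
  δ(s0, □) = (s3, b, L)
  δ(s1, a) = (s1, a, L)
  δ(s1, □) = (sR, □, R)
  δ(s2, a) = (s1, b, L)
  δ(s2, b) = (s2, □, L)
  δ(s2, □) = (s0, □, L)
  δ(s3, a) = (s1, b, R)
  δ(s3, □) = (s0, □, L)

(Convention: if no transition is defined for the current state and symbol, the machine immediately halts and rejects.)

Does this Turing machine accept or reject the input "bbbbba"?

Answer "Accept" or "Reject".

Execution trace:
Initial: [s0]bbbbba
Step 1: δ(s0, b) = (sA, a, L) → [sA]□abbbba

The machine reaches the accept state sA and halts.

Answer: Accept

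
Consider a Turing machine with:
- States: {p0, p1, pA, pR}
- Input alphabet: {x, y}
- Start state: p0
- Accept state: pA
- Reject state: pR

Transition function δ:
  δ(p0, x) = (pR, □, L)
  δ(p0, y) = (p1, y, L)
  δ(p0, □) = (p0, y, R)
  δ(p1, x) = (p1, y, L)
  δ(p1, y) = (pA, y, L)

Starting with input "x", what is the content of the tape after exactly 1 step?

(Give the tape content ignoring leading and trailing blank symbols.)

Execution trace:
Initial: [p0]x
Step 1: δ(p0, x) = (pR, □, L) → [pR]□□

The machine reaches the reject state pR and halts.

After 1 step, the tape (ignoring leading/trailing blanks) is: □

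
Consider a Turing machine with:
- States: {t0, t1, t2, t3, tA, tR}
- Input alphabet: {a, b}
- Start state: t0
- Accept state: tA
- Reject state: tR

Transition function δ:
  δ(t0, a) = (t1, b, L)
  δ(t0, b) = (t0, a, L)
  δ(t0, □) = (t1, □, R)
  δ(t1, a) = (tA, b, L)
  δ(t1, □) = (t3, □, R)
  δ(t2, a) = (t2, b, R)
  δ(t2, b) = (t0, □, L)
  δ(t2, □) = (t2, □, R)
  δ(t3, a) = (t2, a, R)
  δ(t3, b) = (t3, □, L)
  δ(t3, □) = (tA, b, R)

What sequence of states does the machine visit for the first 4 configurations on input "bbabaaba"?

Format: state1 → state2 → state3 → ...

Execution trace:
Initial: [t0]bbabaaba
Step 1: δ(t0, b) = (t0, a, L) → [t0]□ababaaba
Step 2: δ(t0, □) = (t1, □, R) → □[t1]ababaaba
Step 3: δ(t1, a) = (tA, b, L) → [tA]□bbabaaba

The machine reaches the accept state tA and halts.

State sequence: t0 → t0 → t1 → tA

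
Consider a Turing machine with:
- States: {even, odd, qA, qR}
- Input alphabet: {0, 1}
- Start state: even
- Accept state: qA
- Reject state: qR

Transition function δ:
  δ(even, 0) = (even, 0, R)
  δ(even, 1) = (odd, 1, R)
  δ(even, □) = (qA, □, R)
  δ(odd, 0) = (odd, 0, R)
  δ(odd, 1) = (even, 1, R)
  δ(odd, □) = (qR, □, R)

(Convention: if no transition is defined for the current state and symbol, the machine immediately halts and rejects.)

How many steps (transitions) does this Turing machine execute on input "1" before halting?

Execution trace:
Initial: [even]1
Step 1: δ(even, 1) = (odd, 1, R) → 1[odd]□
Step 2: δ(odd, □) = (qR, □, R) → 1□[qR]□

The machine reaches the reject state qR and halts.

The machine executed 2 steps before halting.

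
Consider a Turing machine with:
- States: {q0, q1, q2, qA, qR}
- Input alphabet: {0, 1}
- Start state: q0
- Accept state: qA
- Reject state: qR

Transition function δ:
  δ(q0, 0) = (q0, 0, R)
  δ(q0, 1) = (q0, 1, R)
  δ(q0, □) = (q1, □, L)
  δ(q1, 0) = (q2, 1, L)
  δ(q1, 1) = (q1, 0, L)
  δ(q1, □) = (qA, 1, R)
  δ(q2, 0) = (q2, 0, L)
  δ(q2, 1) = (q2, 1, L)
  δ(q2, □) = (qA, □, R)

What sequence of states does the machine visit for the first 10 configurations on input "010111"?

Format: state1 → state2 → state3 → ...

Execution trace:
Initial: [q0]010111
Step 1: δ(q0, 0) = (q0, 0, R) → 0[q0]10111
Step 2: δ(q0, 1) = (q0, 1, R) → 01[q0]0111
Step 3: δ(q0, 0) = (q0, 0, R) → 010[q0]111
Step 4: δ(q0, 1) = (q0, 1, R) → 0101[q0]11
Step 5: δ(q0, 1) = (q0, 1, R) → 01011[q0]1
Step 6: δ(q0, 1) = (q0, 1, R) → 010111[q0]□
Step 7: δ(q0, □) = (q1, □, L) → 01011[q1]1□
Step 8: δ(q1, 1) = (q1, 0, L) → 0101[q1]10□
Step 9: δ(q1, 1) = (q1, 0, L) → 010[q1]100□

State sequence: q0 → q0 → q0 → q0 → q0 → q0 → q0 → q1 → q1 → q1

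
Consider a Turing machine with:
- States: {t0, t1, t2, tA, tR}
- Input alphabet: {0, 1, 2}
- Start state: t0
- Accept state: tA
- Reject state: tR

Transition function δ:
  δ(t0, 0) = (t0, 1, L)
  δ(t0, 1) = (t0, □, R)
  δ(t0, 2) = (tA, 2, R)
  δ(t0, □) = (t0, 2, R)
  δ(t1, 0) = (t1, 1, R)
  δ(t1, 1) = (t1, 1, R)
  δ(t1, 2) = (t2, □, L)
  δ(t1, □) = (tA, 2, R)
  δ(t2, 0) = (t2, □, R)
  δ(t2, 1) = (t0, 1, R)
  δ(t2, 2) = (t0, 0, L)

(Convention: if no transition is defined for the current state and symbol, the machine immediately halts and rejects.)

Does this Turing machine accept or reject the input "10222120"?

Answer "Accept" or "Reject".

Execution trace:
Initial: [t0]10222120
Step 1: δ(t0, 1) = (t0, □, R) → □[t0]0222120
Step 2: δ(t0, 0) = (t0, 1, L) → [t0]□1222120
Step 3: δ(t0, □) = (t0, 2, R) → 2[t0]1222120
Step 4: δ(t0, 1) = (t0, □, R) → 2□[t0]222120
Step 5: δ(t0, 2) = (tA, 2, R) → 2□2[tA]22120

The machine reaches the accept state tA and halts.

Answer: Accept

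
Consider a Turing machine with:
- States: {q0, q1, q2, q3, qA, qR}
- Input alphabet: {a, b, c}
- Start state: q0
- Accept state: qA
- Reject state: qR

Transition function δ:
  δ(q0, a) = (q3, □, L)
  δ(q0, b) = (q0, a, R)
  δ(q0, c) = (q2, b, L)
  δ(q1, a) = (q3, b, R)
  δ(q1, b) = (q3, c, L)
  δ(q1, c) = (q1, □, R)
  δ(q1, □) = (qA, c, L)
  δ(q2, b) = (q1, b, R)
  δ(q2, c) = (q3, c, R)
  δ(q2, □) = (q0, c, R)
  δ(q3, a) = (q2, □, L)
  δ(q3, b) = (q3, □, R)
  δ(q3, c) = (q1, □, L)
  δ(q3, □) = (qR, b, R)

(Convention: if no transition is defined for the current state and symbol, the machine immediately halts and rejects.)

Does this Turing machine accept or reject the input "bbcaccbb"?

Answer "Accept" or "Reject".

Execution trace:
Initial: [q0]bbcaccbb
Step 1: δ(q0, b) = (q0, a, R) → a[q0]bcaccbb
Step 2: δ(q0, b) = (q0, a, R) → aa[q0]caccbb
Step 3: δ(q0, c) = (q2, b, L) → a[q2]abaccbb

No transition is defined for δ(q2, a). By convention the machine halts and rejects.

Answer: Reject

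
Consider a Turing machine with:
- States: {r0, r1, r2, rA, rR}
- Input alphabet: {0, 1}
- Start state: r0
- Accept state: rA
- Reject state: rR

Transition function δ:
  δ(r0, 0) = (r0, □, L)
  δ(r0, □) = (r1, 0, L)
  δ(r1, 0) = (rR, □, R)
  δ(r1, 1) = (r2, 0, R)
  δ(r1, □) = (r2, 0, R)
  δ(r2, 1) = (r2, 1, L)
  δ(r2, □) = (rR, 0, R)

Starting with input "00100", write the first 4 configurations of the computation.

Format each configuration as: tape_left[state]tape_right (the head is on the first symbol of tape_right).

Transitions applied:
Step 1: δ(r0, 0) = (r0, □, L)
Step 2: δ(r0, □) = (r1, 0, L)
Step 3: δ(r1, □) = (r2, 0, R)

The first 4 configurations are:
[r0]00100 ⊢ [r0]□□0100 ⊢ [r1]□0□0100 ⊢ 0[r2]0□0100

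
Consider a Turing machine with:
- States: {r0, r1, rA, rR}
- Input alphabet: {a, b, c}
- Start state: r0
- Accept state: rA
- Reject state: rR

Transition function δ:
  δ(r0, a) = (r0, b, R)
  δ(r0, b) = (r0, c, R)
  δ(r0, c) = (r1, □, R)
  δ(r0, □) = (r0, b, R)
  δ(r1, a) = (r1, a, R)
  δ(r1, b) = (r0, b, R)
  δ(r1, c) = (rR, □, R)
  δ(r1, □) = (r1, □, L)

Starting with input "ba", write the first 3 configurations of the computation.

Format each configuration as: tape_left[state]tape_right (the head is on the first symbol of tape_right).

Transitions applied:
Step 1: δ(r0, b) = (r0, c, R)
Step 2: δ(r0, a) = (r0, b, R)

The first 3 configurations are:
[r0]ba ⊢ c[r0]a ⊢ cb[r0]□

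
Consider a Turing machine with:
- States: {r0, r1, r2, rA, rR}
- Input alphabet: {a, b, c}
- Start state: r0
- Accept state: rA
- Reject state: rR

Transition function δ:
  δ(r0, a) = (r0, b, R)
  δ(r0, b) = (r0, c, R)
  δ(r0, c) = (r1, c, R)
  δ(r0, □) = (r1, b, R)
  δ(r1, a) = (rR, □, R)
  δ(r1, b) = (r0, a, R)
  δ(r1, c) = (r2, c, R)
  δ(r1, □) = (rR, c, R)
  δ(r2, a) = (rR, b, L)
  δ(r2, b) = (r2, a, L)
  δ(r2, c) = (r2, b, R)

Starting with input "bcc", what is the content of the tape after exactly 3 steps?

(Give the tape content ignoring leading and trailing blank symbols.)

Execution trace:
Initial: [r0]bcc
Step 1: δ(r0, b) = (r0, c, R) → c[r0]cc
Step 2: δ(r0, c) = (r1, c, R) → cc[r1]c
Step 3: δ(r1, c) = (r2, c, R) → ccc[r2]□

No transition is defined for δ(r2, □). By convention the machine halts and rejects.

After 3 steps, the tape (ignoring leading/trailing blanks) is: ccc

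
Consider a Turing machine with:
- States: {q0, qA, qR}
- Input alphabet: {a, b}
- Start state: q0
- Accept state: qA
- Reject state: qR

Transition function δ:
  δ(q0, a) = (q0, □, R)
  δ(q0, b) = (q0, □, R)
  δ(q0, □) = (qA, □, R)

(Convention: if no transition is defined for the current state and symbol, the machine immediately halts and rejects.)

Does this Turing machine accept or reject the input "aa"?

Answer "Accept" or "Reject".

Execution trace:
Initial: [q0]aa
Step 1: δ(q0, a) = (q0, □, R) → □[q0]a
Step 2: δ(q0, a) = (q0, □, R) → □□[q0]□
Step 3: δ(q0, □) = (qA, □, R) → □□□[qA]□

The machine reaches the accept state qA and halts.

Answer: Accept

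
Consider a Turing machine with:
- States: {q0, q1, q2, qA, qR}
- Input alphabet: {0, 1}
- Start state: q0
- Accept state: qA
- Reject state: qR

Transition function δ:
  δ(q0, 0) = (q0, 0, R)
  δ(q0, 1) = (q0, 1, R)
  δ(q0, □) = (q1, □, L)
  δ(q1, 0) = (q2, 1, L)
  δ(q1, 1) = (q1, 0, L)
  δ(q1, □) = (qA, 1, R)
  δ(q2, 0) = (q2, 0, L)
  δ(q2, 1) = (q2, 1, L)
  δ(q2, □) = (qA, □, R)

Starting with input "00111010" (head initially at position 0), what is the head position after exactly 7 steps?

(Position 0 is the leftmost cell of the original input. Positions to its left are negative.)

Execution trace (head position shown):
Step 0: [q0]00111010  (head at position 0)
Step 1: move right → 0[q0]0111010  (head at position 1)
Step 2: move right → 00[q0]111010  (head at position 2)
Step 3: move right → 001[q0]11010  (head at position 3)
Step 4: move right → 0011[q0]1010  (head at position 4)
Step 5: move right → 00111[q0]010  (head at position 5)
Step 6: move right → 001110[q0]10  (head at position 6)
Step 7: move right → 0011101[q0]0  (head at position 7)

After 7 steps, the head is at position 7.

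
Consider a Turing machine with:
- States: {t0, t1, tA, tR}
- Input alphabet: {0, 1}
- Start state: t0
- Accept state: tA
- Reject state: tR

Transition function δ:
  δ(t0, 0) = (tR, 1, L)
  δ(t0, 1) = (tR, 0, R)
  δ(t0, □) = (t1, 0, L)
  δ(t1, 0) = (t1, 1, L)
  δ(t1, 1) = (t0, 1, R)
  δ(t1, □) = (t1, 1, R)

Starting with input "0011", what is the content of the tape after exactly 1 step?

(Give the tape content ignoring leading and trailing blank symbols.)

Execution trace:
Initial: [t0]0011
Step 1: δ(t0, 0) = (tR, 1, L) → [tR]□1011

The machine reaches the reject state tR and halts.

After 1 step, the tape (ignoring leading/trailing blanks) is: 1011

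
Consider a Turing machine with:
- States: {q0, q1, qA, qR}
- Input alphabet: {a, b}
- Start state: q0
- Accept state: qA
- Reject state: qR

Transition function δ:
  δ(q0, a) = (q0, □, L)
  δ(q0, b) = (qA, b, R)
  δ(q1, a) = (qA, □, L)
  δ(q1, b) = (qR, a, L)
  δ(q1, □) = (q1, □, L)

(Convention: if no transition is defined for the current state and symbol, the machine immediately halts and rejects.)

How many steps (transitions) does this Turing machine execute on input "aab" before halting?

Execution trace:
Initial: [q0]aab
Step 1: δ(q0, a) = (q0, □, L) → [q0]□□ab

No transition is defined for δ(q0, □). By convention the machine halts and rejects.

The machine executed 1 step before halting.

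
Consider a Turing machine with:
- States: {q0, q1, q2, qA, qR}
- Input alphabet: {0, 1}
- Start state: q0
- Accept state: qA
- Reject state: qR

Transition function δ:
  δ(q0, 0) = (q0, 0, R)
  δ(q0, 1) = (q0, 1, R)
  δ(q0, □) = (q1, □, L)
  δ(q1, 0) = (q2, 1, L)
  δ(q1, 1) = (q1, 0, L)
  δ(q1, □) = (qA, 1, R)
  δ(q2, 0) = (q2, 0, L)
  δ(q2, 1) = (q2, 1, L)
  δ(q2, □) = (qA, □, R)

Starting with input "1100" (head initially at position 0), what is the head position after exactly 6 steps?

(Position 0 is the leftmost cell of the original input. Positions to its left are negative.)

Execution trace (head position shown):
Step 0: [q0]1100  (head at position 0)
Step 1: move right → 1[q0]100  (head at position 1)
Step 2: move right → 11[q0]00  (head at position 2)
Step 3: move right → 110[q0]0  (head at position 3)
Step 4: move right → 1100[q0]□  (head at position 4)
Step 5: move left → 110[q1]0□  (head at position 3)
Step 6: move left → 11[q2]01□  (head at position 2)

After 6 steps, the head is at position 2.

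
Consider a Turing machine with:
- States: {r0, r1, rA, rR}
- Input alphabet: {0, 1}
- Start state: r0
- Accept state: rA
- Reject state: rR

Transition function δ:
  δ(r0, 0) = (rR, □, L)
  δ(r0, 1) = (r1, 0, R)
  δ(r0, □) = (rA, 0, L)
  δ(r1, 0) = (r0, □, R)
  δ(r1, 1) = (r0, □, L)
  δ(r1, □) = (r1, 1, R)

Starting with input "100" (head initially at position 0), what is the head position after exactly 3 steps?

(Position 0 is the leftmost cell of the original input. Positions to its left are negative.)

Execution trace (head position shown):
Step 0: [r0]100  (head at position 0)
Step 1: move right → 0[r1]00  (head at position 1)
Step 2: move right → 0□[r0]0  (head at position 2)
Step 3: move left → 0[rR]□□  (head at position 1)

After 3 steps, the head is at position 1.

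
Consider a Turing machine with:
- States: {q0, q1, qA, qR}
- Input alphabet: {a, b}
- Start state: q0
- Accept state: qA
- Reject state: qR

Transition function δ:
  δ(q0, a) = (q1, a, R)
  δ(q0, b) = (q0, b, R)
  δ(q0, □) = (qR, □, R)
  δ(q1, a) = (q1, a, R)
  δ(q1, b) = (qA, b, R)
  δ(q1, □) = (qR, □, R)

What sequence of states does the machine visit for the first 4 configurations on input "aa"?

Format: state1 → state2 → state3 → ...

Execution trace:
Initial: [q0]aa
Step 1: δ(q0, a) = (q1, a, R) → a[q1]a
Step 2: δ(q1, a) = (q1, a, R) → aa[q1]□
Step 3: δ(q1, □) = (qR, □, R) → aa□[qR]□

The machine reaches the reject state qR and halts.

State sequence: q0 → q1 → q1 → qR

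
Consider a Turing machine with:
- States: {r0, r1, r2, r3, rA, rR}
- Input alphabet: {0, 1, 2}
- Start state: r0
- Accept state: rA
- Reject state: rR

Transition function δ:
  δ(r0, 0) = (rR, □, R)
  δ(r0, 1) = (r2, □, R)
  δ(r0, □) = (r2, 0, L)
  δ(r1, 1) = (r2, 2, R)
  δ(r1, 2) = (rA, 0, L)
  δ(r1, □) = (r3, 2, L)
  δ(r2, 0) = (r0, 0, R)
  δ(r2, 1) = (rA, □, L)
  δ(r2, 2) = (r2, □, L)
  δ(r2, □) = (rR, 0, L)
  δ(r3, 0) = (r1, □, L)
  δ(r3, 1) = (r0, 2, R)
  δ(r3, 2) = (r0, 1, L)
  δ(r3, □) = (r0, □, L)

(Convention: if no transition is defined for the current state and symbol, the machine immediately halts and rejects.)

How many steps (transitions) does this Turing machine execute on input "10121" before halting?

Execution trace:
Initial: [r0]10121
Step 1: δ(r0, 1) = (r2, □, R) → □[r2]0121
Step 2: δ(r2, 0) = (r0, 0, R) → □0[r0]121
Step 3: δ(r0, 1) = (r2, □, R) → □0□[r2]21
Step 4: δ(r2, 2) = (r2, □, L) → □0[r2]□□1
Step 5: δ(r2, □) = (rR, 0, L) → □[rR]00□1

The machine reaches the reject state rR and halts.

The machine executed 5 steps before halting.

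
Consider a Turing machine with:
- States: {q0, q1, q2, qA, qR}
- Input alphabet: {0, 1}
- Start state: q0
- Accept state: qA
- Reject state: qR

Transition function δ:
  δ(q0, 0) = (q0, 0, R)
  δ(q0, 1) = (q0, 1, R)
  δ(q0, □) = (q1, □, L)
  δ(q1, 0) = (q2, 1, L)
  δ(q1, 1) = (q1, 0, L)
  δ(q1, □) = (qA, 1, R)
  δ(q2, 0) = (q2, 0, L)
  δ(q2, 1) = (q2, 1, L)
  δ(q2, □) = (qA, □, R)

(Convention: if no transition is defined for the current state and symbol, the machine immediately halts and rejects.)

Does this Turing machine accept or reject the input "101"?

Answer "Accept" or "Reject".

Execution trace:
Initial: [q0]101
Step 1: δ(q0, 1) = (q0, 1, R) → 1[q0]01
Step 2: δ(q0, 0) = (q0, 0, R) → 10[q0]1
Step 3: δ(q0, 1) = (q0, 1, R) → 101[q0]□
Step 4: δ(q0, □) = (q1, □, L) → 10[q1]1□
Step 5: δ(q1, 1) = (q1, 0, L) → 1[q1]00□
Step 6: δ(q1, 0) = (q2, 1, L) → [q2]110□
Step 7: δ(q2, 1) = (q2, 1, L) → [q2]□110□
Step 8: δ(q2, □) = (qA, □, R) → □[qA]110□

The machine reaches the accept state qA and halts.

Answer: Accept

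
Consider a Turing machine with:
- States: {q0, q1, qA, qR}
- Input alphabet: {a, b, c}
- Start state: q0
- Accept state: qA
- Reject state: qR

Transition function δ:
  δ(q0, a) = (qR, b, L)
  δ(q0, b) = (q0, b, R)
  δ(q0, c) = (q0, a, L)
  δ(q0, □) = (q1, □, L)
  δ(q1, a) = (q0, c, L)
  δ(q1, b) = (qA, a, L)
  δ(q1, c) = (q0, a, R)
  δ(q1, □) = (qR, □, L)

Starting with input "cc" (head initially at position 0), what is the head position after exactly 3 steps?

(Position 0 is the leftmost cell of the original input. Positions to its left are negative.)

Execution trace (head position shown):
Step 0: [q0]cc  (head at position 0)
Step 1: move left → [q0]□ac  (head at position -1)
Step 2: move left → [q1]□□ac  (head at position -2)
Step 3: move left → [qR]□□□ac  (head at position -3)

After 3 steps, the head is at position -3.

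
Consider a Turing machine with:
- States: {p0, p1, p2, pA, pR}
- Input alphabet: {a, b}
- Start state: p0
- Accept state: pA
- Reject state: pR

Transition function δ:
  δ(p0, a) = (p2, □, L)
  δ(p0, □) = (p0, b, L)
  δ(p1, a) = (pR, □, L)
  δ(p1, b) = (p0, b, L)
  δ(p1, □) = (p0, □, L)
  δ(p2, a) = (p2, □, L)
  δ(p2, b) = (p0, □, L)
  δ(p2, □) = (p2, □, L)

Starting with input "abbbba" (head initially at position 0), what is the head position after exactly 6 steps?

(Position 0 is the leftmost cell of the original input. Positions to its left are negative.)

Execution trace (head position shown):
Step 0: [p0]abbbba  (head at position 0)
Step 1: move left → [p2]□□bbbba  (head at position -1)
Step 2: move left → [p2]□□□bbbba  (head at position -2)
Step 3: move left → [p2]□□□□bbbba  (head at position -3)
Step 4: move left → [p2]□□□□□bbbba  (head at position -4)
Step 5: move left → [p2]□□□□□□bbbba  (head at position -5)
Step 6: move left → [p2]□□□□□□□bbbba  (head at position -6)

After 6 steps, the head is at position -6.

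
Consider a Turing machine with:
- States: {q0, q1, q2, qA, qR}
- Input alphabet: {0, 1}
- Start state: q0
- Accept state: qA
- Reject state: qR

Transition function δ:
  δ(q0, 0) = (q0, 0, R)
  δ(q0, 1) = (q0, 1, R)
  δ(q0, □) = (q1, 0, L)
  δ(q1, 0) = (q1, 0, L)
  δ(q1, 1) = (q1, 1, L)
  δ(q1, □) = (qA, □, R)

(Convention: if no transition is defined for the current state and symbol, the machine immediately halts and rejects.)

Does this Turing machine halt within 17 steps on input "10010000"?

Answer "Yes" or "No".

Execution trace:
Initial: [q0]10010000
Step 1: δ(q0, 1) = (q0, 1, R) → 1[q0]0010000
Step 2: δ(q0, 0) = (q0, 0, R) → 10[q0]010000
Step 3: δ(q0, 0) = (q0, 0, R) → 100[q0]10000
Step 4: δ(q0, 1) = (q0, 1, R) → 1001[q0]0000
Step 5: δ(q0, 0) = (q0, 0, R) → 10010[q0]000
Step 6: δ(q0, 0) = (q0, 0, R) → 100100[q0]00
Step 7: δ(q0, 0) = (q0, 0, R) → 1001000[q0]0
Step 8: δ(q0, 0) = (q0, 0, R) → 10010000[q0]□
Step 9: δ(q0, □) = (q1, 0, L) → 1001000[q1]00
Step 10: δ(q1, 0) = (q1, 0, L) → 100100[q1]000
Step 11: δ(q1, 0) = (q1, 0, L) → 10010[q1]0000
Step 12: δ(q1, 0) = (q1, 0, L) → 1001[q1]00000
Step 13: δ(q1, 0) = (q1, 0, L) → 100[q1]100000
Step 14: δ(q1, 1) = (q1, 1, L) → 10[q1]0100000
Step 15: δ(q1, 0) = (q1, 0, L) → 1[q1]00100000
Step 16: δ(q1, 0) = (q1, 0, L) → [q1]100100000
Step 17: δ(q1, 1) = (q1, 1, L) → [q1]□100100000

The machine has not reached a halting state after 17 steps.
The machine did not halt within the 17-step bound.

Answer: No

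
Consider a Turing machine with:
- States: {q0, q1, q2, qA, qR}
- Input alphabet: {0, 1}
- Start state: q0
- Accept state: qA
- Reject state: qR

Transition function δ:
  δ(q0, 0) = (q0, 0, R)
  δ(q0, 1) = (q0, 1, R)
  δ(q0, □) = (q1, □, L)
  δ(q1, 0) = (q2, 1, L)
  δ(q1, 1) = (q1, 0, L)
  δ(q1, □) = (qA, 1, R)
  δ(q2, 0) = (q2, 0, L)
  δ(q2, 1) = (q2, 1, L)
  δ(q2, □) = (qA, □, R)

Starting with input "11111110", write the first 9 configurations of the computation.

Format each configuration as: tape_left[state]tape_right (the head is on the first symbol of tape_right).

Transitions applied:
Step 1: δ(q0, 1) = (q0, 1, R)
Step 2: δ(q0, 1) = (q0, 1, R)
Step 3: δ(q0, 1) = (q0, 1, R)
Step 4: δ(q0, 1) = (q0, 1, R)
Step 5: δ(q0, 1) = (q0, 1, R)
Step 6: δ(q0, 1) = (q0, 1, R)
Step 7: δ(q0, 1) = (q0, 1, R)
Step 8: δ(q0, 0) = (q0, 0, R)

The first 9 configurations are:
[q0]11111110 ⊢ 1[q0]1111110 ⊢ 11[q0]111110 ⊢ 111[q0]11110 ⊢ 1111[q0]1110 ⊢ 11111[q0]110 ⊢ 111111[q0]10 ⊢ 1111111[q0]0 ⊢ 11111110[q0]□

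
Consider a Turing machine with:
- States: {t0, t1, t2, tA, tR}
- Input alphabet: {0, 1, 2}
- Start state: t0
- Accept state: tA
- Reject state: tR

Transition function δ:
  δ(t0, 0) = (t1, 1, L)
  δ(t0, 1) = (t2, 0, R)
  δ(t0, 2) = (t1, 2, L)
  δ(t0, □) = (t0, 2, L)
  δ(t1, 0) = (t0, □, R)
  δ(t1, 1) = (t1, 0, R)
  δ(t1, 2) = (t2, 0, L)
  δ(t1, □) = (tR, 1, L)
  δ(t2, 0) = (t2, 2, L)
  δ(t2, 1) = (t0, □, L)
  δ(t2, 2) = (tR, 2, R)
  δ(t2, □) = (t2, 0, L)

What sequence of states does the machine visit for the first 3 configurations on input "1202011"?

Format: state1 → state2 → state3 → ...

Execution trace:
Initial: [t0]1202011
Step 1: δ(t0, 1) = (t2, 0, R) → 0[t2]202011
Step 2: δ(t2, 2) = (tR, 2, R) → 02[tR]02011

The machine reaches the reject state tR and halts.

State sequence: t0 → t2 → tR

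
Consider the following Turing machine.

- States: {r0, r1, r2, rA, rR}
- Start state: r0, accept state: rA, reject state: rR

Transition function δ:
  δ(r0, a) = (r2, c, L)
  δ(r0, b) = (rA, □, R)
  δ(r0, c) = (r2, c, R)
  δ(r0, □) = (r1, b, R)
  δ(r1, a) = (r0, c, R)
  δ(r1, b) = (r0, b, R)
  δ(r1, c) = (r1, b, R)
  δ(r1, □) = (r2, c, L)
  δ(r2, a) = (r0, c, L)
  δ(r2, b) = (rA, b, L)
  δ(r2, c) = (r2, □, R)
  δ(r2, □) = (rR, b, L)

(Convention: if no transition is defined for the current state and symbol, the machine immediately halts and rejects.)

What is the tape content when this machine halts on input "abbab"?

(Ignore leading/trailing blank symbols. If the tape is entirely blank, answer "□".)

Execution trace:
Initial: [r0]abbab
Step 1: δ(r0, a) = (r2, c, L) → [r2]□cbbab
Step 2: δ(r2, □) = (rR, b, L) → [rR]□bcbbab

The machine reaches the reject state rR and halts.

Final tape (ignoring leading/trailing blanks): bcbbab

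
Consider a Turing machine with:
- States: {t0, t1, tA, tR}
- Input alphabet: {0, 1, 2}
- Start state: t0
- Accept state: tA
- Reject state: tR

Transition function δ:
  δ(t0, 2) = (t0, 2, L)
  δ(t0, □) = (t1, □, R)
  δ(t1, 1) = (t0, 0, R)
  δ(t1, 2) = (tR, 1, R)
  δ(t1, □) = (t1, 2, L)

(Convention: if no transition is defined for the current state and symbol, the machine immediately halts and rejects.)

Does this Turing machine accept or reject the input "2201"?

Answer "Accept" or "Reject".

Execution trace:
Initial: [t0]2201
Step 1: δ(t0, 2) = (t0, 2, L) → [t0]□2201
Step 2: δ(t0, □) = (t1, □, R) → □[t1]2201
Step 3: δ(t1, 2) = (tR, 1, R) → □1[tR]201

The machine reaches the reject state tR and halts.

Answer: Reject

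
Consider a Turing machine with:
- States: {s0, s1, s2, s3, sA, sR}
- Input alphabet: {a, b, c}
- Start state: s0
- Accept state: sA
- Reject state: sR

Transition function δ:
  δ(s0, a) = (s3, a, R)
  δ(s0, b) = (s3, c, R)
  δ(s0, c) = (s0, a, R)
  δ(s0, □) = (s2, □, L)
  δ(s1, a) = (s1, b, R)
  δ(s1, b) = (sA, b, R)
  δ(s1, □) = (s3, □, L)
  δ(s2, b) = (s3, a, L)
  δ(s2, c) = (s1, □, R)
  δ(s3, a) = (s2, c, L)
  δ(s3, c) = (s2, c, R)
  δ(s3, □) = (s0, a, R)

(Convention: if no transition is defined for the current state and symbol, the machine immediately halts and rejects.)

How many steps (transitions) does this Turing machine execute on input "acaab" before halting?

Execution trace:
Initial: [s0]acaab
Step 1: δ(s0, a) = (s3, a, R) → a[s3]caab
Step 2: δ(s3, c) = (s2, c, R) → ac[s2]aab

No transition is defined for δ(s2, a). By convention the machine halts and rejects.

The machine executed 2 steps before halting.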